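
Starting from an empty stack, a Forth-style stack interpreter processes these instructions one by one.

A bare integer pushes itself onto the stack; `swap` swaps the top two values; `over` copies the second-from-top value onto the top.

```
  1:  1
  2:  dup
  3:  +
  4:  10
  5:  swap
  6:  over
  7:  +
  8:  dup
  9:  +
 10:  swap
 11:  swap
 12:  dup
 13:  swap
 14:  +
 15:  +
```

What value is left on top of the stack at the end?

1    -> [1]
dup  -> [1, 1]
+    -> [2]
10   -> [2, 10]
swap -> [10, 2]
over -> [10, 2, 10]
+    -> [10, 12]
dup  -> [10, 12, 12]
+    -> [10, 24]
swap -> [24, 10]
swap -> [10, 24]
dup  -> [10, 24, 24]
swap -> [10, 24, 24]
+    -> [10, 48]
+    -> [58]

58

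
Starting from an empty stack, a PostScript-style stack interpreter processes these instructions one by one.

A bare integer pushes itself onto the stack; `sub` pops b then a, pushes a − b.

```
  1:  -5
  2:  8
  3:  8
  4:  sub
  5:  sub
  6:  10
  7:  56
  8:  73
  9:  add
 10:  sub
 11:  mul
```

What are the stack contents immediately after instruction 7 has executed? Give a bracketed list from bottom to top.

-5  → -5
8   → -5 8
8   → -5 8 8
sub → -5 0
sub → -5
10  → -5 10
56  → -5 10 56

[-5, 10, 56]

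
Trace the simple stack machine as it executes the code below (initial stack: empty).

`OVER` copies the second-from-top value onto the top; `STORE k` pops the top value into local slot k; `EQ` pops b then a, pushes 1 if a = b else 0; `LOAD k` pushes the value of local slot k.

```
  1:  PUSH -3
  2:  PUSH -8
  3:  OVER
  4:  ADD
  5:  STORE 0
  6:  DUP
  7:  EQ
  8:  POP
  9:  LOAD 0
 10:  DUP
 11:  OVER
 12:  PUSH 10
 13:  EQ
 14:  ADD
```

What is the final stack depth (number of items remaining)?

PUSH -3 : [-3]
PUSH -8 : [-3, -8]
OVER    : [-3, -8, -3]
ADD     : [-3, -11]
STORE 0 : [-3]
DUP     : [-3, -3]
EQ      : [1]
POP     : []
LOAD 0  : [-11]
DUP     : [-11, -11]
OVER    : [-11, -11, -11]
PUSH 10 : [-11, -11, -11, 10]
EQ      : [-11, -11, 0]
ADD     : [-11, -11]

2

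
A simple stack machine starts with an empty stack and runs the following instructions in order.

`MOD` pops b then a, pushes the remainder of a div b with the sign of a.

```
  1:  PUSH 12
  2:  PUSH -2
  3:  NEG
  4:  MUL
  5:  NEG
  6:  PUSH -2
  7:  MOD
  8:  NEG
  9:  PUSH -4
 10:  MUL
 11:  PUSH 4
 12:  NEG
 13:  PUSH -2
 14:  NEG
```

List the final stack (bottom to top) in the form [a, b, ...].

PUSH 12 : 12
PUSH -2 : 12 -2
NEG     : 12 2
MUL     : 24
NEG     : -24
PUSH -2 : -24 -2
MOD     : 0
NEG     : 0
PUSH -4 : 0 -4
MUL     : 0
PUSH 4  : 0 4
NEG     : 0 -4
PUSH -2 : 0 -4 -2
NEG     : 0 -4 2

[0, -4, 2]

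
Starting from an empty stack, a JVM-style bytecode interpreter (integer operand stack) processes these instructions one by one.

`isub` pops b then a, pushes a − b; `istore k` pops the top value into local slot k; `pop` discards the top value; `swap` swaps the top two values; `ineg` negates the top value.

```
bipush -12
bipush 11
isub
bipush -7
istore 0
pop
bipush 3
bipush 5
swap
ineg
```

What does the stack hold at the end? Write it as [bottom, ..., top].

bipush -12 → -12
bipush 11  → -12 11
isub       → -23
bipush -7  → -23 -7
istore 0   → -23
pop        → (empty)
bipush 3   → 3
bipush 5   → 3 5
swap       → 5 3
ineg       → 5 -3

[5, -3]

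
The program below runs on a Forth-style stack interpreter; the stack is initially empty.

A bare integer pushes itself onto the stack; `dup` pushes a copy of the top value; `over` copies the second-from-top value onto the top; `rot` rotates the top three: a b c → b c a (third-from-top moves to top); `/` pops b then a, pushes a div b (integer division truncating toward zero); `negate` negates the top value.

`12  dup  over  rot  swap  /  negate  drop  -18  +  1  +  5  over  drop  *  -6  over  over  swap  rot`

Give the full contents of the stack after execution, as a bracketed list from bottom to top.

12     -> 12
dup    -> 12 12
over   -> 12 12 12
rot    -> 12 12 12
swap   -> 12 12 12
/      -> 12 1
negate -> 12 -1
drop   -> 12
-18    -> 12 -18
+      -> -6
1      -> -6 1
+      -> -5
5      -> -5 5
over   -> -5 5 -5
drop   -> -5 5
*      -> -25
-6     -> -25 -6
over   -> -25 -6 -25
over   -> -25 -6 -25 -6
swap   -> -25 -6 -6 -25
rot    -> -25 -6 -25 -6

[-25, -6, -25, -6]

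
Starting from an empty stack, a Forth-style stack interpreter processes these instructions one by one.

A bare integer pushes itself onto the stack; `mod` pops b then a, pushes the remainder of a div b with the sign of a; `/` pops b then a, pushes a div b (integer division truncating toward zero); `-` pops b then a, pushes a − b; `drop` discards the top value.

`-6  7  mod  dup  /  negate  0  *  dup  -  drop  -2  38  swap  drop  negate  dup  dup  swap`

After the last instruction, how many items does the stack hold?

-6      -6
7       -6 7
mod     -6
dup     -6 -6
/       1
negate  -1
0       -1 0
*       0
dup     0 0
-       0
drop    (empty)
-2      -2
38      -2 38
swap    38 -2
drop    38
negate  -38
dup     -38 -38
dup     -38 -38 -38
swap    -38 -38 -38

3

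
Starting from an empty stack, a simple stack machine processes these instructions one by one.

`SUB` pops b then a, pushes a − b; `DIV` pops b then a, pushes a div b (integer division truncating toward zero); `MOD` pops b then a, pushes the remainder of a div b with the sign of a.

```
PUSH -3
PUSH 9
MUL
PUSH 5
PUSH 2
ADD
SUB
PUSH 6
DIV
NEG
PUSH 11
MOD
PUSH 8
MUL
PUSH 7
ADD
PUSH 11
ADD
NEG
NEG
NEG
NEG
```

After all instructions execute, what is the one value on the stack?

PUSH -3  -3
PUSH 9   -3 9
MUL      -27
PUSH 5   -27 5
PUSH 2   -27 5 2
ADD      -27 7
SUB      -34
PUSH 6   -34 6
DIV      -5
NEG      5
PUSH 11  5 11
MOD      5
PUSH 8   5 8
MUL      40
PUSH 7   40 7
ADD      47
PUSH 11  47 11
ADD      58
NEG      -58
NEG      58
NEG      -58
NEG      58

58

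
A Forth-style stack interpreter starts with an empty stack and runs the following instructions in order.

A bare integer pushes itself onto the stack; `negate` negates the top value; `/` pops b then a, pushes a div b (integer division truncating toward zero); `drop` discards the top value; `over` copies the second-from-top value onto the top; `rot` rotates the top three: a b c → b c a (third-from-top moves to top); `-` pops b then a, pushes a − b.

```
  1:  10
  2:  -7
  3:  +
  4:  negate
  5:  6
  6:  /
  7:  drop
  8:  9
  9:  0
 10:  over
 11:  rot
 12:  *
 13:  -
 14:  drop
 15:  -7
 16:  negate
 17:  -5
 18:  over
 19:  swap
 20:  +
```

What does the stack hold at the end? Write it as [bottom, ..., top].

10      [10]
-7      [10, -7]
+       [3]
negate  [-3]
6       [-3, 6]
/       [0]
drop    []
9       [9]
0       [9, 0]
over    [9, 0, 9]
rot     [0, 9, 9]
*       [0, 81]
-       [-81]
drop    []
-7      [-7]
negate  [7]
-5      [7, -5]
over    [7, -5, 7]
swap    [7, 7, -5]
+       [7, 2]

[7, 2]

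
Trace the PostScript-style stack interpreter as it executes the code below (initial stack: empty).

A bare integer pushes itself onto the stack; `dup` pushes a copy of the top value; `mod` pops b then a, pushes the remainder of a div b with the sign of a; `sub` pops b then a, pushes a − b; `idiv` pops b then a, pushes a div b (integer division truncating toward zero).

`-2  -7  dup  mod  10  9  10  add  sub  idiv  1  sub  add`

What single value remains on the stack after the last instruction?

-2   -> -2
-7   -> -2 -7
dup  -> -2 -7 -7
mod  -> -2 0
10   -> -2 0 10
9    -> -2 0 10 9
10   -> -2 0 10 9 10
add  -> -2 0 10 19
sub  -> -2 0 -9
idiv -> -2 0
1    -> -2 0 1
sub  -> -2 -1
add  -> -3

-3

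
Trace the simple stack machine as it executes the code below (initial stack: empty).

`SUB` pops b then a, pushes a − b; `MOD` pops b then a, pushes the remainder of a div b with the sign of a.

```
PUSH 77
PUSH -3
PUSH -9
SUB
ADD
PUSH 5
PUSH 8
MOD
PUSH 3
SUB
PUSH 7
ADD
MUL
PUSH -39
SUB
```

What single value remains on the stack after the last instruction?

786

PUSH 77  → [77]
PUSH -3  → [77, -3]
PUSH -9  → [77, -3, -9]
SUB      → [77, 6]
ADD      → [83]
PUSH 5   → [83, 5]
PUSH 8   → [83, 5, 8]
MOD      → [83, 5]
PUSH 3   → [83, 5, 3]
SUB      → [83, 2]
PUSH 7   → [83, 2, 7]
ADD      → [83, 9]
MUL      → [747]
PUSH -39 → [747, -39]
SUB      → [786]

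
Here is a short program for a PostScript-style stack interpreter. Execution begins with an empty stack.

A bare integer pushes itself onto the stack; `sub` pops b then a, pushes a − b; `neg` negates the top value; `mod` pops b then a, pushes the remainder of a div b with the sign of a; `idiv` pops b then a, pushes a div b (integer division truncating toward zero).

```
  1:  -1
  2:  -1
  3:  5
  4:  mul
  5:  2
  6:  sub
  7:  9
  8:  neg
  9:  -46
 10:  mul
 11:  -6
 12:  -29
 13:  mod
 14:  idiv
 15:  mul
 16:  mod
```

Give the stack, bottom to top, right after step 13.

[-1, -7, 414, -6]

-1   [-1]
-1   [-1, -1]
5    [-1, -1, 5]
mul  [-1, -5]
2    [-1, -5, 2]
sub  [-1, -7]
9    [-1, -7, 9]
neg  [-1, -7, -9]
-46  [-1, -7, -9, -46]
mul  [-1, -7, 414]
-6   [-1, -7, 414, -6]
-29  [-1, -7, 414, -6, -29]
mod  [-1, -7, 414, -6]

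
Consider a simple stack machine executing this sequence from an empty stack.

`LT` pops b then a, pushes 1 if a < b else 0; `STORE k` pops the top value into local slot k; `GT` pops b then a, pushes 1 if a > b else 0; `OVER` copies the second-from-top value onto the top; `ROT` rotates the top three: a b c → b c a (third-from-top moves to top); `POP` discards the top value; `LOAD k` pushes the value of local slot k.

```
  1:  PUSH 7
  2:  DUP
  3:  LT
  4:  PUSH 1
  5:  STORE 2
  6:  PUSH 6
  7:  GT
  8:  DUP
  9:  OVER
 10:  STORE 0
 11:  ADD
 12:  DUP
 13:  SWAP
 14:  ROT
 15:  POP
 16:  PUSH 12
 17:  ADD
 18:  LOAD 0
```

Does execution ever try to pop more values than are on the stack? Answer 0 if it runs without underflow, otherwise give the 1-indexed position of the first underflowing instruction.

14

PUSH 7  : [7]
DUP     : [7, 7]
LT      : [0]
PUSH 1  : [0, 1]
STORE 2 : [0]
PUSH 6  : [0, 6]
GT      : [0]
DUP     : [0, 0]
OVER    : [0, 0, 0]
STORE 0 : [0, 0]
ADD     : [0]
DUP     : [0, 0]
SWAP    : [0, 0]
ROT  — needs 3 operands, stack has 2 → underflow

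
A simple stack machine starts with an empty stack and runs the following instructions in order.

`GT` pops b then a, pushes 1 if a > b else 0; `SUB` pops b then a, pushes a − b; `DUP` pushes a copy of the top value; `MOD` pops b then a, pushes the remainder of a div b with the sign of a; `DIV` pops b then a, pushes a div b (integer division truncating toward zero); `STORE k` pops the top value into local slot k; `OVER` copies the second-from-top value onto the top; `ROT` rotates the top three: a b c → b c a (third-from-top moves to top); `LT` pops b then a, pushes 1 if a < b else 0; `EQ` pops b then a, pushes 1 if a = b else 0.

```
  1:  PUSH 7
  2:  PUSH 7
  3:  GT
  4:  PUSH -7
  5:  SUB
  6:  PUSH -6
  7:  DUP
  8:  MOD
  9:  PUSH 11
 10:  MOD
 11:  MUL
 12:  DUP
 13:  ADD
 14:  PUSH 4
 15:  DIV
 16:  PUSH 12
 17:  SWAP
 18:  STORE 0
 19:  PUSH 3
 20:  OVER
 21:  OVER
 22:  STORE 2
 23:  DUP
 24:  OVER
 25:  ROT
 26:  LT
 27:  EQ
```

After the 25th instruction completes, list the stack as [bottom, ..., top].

PUSH 7  -> [7]
PUSH 7  -> [7, 7]
GT      -> [0]
PUSH -7 -> [0, -7]
SUB     -> [7]
PUSH -6 -> [7, -6]
DUP     -> [7, -6, -6]
MOD     -> [7, 0]
PUSH 11 -> [7, 0, 11]
MOD     -> [7, 0]
MUL     -> [0]
DUP     -> [0, 0]
ADD     -> [0]
PUSH 4  -> [0, 4]
DIV     -> [0]
PUSH 12 -> [0, 12]
SWAP    -> [12, 0]
STORE 0 -> [12]
PUSH 3  -> [12, 3]
OVER    -> [12, 3, 12]
OVER    -> [12, 3, 12, 3]
STORE 2 -> [12, 3, 12]
DUP     -> [12, 3, 12, 12]
OVER    -> [12, 3, 12, 12, 12]
ROT     -> [12, 3, 12, 12, 12]

[12, 3, 12, 12, 12]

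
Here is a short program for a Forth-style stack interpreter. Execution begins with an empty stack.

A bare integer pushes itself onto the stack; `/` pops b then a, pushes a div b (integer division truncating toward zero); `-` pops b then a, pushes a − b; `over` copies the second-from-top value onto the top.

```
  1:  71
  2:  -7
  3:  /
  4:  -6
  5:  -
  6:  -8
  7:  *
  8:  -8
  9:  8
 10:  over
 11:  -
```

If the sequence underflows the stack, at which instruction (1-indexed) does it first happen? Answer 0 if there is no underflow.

71   → 71
-7   → 71 -7
/    → -10
-6   → -10 -6
-    → -4
-8   → -4 -8
*    → 32
-8   → 32 -8
8    → 32 -8 8
over → 32 -8 8 -8
-    → 32 -8 16

0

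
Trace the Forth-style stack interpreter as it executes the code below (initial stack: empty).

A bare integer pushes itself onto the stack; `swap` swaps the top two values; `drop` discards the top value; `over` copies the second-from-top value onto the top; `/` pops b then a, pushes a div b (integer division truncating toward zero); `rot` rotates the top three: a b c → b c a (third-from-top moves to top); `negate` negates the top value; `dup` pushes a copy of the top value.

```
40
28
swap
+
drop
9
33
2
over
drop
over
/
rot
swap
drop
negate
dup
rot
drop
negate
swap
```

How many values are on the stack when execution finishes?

40     → 40
28     → 40 28
swap   → 28 40
+      → 68
drop   → (empty)
9      → 9
33     → 9 33
2      → 9 33 2
over   → 9 33 2 33
drop   → 9 33 2
over   → 9 33 2 33
/      → 9 33 0
rot    → 33 0 9
swap   → 33 9 0
drop   → 33 9
negate → 33 -9
dup    → 33 -9 -9
rot    → -9 -9 33
drop   → -9 -9
negate → -9 9
swap   → 9 -9

2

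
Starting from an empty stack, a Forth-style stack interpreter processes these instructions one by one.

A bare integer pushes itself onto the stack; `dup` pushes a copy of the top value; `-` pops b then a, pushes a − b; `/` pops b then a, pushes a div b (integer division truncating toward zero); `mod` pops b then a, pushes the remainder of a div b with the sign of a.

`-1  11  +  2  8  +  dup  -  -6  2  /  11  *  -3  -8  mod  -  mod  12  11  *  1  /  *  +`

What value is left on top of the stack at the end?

10

-1   -1
11   -1 11
+    10
2    10 2
8    10 2 8
+    10 10
dup  10 10 10
-    10 0
-6   10 0 -6
2    10 0 -6 2
/    10 0 -3
11   10 0 -3 11
*    10 0 -33
-3   10 0 -33 -3
-8   10 0 -33 -3 -8
mod  10 0 -33 -3
-    10 0 -30
mod  10 0
12   10 0 12
11   10 0 12 11
*    10 0 132
1    10 0 132 1
/    10 0 132
*    10 0
+    10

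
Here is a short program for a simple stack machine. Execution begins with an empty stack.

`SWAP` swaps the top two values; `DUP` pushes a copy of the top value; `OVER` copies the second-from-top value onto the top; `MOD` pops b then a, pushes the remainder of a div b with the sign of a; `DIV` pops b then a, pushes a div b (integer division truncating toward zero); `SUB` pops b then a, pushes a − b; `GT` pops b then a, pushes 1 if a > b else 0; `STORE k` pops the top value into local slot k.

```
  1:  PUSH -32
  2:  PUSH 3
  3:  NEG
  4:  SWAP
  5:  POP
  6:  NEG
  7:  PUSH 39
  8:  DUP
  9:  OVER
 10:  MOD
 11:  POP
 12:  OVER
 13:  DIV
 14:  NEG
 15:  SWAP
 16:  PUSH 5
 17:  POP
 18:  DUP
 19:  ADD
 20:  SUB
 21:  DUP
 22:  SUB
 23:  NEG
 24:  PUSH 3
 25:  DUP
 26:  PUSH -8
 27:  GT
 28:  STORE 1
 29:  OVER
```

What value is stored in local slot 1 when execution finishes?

PUSH -32  -32
PUSH 3    -32 3
NEG       -32 -3
SWAP      -3 -32
POP       -3
NEG       3
PUSH 39   3 39
DUP       3 39 39
OVER      3 39 39 39
MOD       3 39 0
POP       3 39
OVER      3 39 3
DIV       3 13
NEG       3 -13
SWAP      -13 3
PUSH 5    -13 3 5
POP       -13 3
DUP       -13 3 3
ADD       -13 6
SUB       -19
DUP       -19 -19
SUB       0
NEG       0
PUSH 3    0 3
DUP       0 3 3
PUSH -8   0 3 3 -8
GT        0 3 1
STORE 1   0 3
OVER      0 3 0

1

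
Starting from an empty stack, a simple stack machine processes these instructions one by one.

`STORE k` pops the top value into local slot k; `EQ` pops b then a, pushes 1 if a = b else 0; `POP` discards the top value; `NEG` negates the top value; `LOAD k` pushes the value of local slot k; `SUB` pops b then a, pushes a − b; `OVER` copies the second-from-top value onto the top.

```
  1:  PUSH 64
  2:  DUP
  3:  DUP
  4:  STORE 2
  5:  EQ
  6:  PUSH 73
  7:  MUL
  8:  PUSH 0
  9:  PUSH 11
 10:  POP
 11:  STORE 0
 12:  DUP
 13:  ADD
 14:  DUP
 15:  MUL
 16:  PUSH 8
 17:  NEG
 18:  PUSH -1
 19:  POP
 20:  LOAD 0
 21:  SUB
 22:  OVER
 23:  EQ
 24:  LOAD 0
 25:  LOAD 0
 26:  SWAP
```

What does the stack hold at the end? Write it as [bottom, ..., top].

[21316, 0, 0, 0]

PUSH 64 -> 64
DUP     -> 64 64
DUP     -> 64 64 64
STORE 2 -> 64 64
EQ      -> 1
PUSH 73 -> 1 73
MUL     -> 73
PUSH 0  -> 73 0
PUSH 11 -> 73 0 11
POP     -> 73 0
STORE 0 -> 73
DUP     -> 73 73
ADD     -> 146
DUP     -> 146 146
MUL     -> 21316
PUSH 8  -> 21316 8
NEG     -> 21316 -8
PUSH -1 -> 21316 -8 -1
POP     -> 21316 -8
LOAD 0  -> 21316 -8 0
SUB     -> 21316 -8
OVER    -> 21316 -8 21316
EQ      -> 21316 0
LOAD 0  -> 21316 0 0
LOAD 0  -> 21316 0 0 0
SWAP    -> 21316 0 0 0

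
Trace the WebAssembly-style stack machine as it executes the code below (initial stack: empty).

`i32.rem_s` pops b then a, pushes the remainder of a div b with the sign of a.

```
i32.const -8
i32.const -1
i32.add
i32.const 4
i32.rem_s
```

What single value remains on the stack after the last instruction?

i32.const -8 → -8
i32.const -1 → -8 -1
i32.add      → -9
i32.const 4  → -9 4
i32.rem_s    → -1

-1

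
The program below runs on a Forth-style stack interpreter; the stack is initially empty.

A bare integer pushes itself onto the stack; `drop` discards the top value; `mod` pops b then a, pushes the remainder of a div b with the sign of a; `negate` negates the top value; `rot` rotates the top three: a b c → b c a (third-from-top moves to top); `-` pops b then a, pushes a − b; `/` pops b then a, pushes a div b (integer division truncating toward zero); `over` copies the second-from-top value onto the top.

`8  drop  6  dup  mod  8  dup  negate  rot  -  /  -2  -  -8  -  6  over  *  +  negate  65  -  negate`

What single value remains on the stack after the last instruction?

128

8      : 8
drop   : (empty)
6      : 6
dup    : 6 6
mod    : 0
8      : 0 8
dup    : 0 8 8
negate : 0 8 -8
rot    : 8 -8 0
-      : 8 -8
/      : -1
-2     : -1 -2
-      : 1
-8     : 1 -8
-      : 9
6      : 9 6
over   : 9 6 9
*      : 9 54
+      : 63
negate : -63
65     : -63 65
-      : -128
negate : 128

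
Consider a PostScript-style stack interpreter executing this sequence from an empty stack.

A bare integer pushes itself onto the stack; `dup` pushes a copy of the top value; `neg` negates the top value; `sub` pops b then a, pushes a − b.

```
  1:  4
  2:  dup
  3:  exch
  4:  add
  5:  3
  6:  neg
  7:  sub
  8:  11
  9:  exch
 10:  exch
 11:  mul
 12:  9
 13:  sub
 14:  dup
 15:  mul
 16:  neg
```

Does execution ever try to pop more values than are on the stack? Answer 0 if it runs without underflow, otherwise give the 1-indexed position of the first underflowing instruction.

4    : [4]
dup  : [4, 4]
exch : [4, 4]
add  : [8]
3    : [8, 3]
neg  : [8, -3]
sub  : [11]
11   : [11, 11]
exch : [11, 11]
exch : [11, 11]
mul  : [121]
9    : [121, 9]
sub  : [112]
dup  : [112, 112]
mul  : [12544]
neg  : [-12544]

0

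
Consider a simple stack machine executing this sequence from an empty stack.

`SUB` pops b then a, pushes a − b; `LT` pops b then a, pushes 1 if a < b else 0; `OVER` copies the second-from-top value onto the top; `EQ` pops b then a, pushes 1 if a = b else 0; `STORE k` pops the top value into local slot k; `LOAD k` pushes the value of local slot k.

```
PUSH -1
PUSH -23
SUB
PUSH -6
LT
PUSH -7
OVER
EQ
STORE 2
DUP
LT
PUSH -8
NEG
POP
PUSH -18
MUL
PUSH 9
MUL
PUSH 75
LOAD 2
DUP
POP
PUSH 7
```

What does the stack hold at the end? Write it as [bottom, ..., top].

PUSH -1  → -1
PUSH -23 → -1 -23
SUB      → 22
PUSH -6  → 22 -6
LT       → 0
PUSH -7  → 0 -7
OVER     → 0 -7 0
EQ       → 0 0
STORE 2  → 0
DUP      → 0 0
LT       → 0
PUSH -8  → 0 -8
NEG      → 0 8
POP      → 0
PUSH -18 → 0 -18
MUL      → 0
PUSH 9   → 0 9
MUL      → 0
PUSH 75  → 0 75
LOAD 2   → 0 75 0
DUP      → 0 75 0 0
POP      → 0 75 0
PUSH 7   → 0 75 0 7

[0, 75, 0, 7]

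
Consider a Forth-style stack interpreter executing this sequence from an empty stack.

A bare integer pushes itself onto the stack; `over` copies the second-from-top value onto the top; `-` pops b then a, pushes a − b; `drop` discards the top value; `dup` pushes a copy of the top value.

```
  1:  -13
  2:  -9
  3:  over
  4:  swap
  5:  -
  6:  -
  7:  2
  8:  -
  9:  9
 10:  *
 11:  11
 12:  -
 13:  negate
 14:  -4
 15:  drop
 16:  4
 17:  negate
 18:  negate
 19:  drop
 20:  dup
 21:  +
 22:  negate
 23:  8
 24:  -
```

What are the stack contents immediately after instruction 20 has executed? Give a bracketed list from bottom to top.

-13    → -13
-9     → -13 -9
over   → -13 -9 -13
swap   → -13 -13 -9
-      → -13 -4
-      → -9
2      → -9 2
-      → -11
9      → -11 9
*      → -99
11     → -99 11
-      → -110
negate → 110
-4     → 110 -4
drop   → 110
4      → 110 4
negate → 110 -4
negate → 110 4
drop   → 110
dup    → 110 110

[110, 110]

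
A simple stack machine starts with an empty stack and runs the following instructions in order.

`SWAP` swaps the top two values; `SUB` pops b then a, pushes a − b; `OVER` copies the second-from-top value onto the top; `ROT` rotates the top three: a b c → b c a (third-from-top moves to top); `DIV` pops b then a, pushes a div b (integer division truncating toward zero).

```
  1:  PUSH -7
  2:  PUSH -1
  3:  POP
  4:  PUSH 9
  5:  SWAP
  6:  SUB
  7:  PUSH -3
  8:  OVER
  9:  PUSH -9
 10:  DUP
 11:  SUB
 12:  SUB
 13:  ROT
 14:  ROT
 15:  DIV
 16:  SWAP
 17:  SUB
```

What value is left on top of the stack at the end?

-21

PUSH -7 → -7
PUSH -1 → -7 -1
POP     → -7
PUSH 9  → -7 9
SWAP    → 9 -7
SUB     → 16
PUSH -3 → 16 -3
OVER    → 16 -3 16
PUSH -9 → 16 -3 16 -9
DUP     → 16 -3 16 -9 -9
SUB     → 16 -3 16 0
SUB     → 16 -3 16
ROT     → -3 16 16
ROT     → 16 16 -3
DIV     → 16 -5
SWAP    → -5 16
SUB     → -21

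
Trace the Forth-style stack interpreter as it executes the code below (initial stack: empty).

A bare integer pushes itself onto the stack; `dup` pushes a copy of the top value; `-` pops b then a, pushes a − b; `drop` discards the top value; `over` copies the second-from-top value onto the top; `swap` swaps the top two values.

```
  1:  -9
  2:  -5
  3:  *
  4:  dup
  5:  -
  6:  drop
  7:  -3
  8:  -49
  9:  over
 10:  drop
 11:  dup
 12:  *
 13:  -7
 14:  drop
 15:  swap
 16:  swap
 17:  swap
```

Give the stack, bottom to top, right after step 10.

-9   : -9
-5   : -9 -5
*    : 45
dup  : 45 45
-    : 0
drop : (empty)
-3   : -3
-49  : -3 -49
over : -3 -49 -3
drop : -3 -49

[-3, -49]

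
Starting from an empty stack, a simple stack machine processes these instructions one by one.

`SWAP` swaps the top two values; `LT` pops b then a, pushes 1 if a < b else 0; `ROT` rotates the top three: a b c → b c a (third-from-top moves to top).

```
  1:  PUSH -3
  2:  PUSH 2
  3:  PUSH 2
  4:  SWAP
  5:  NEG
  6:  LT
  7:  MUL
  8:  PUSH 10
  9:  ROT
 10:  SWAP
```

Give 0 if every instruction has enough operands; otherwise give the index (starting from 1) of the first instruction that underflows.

9

PUSH -3  -3
PUSH 2   -3 2
PUSH 2   -3 2 2
SWAP     -3 2 2
NEG      -3 2 -2
LT       -3 0
MUL      0
PUSH 10  0 10
ROT  — needs 3 operands, stack has 2 → underflow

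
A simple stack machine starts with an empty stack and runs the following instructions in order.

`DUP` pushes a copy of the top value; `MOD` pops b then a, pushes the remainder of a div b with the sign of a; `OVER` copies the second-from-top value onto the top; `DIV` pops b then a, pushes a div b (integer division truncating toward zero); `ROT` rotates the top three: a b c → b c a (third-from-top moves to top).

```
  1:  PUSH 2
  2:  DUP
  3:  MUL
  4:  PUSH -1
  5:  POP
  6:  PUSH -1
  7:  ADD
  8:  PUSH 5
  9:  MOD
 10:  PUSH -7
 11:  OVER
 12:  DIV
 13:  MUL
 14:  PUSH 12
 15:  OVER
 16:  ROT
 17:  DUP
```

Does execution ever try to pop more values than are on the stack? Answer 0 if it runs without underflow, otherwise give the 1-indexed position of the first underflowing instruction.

PUSH 2   2
DUP      2 2
MUL      4
PUSH -1  4 -1
POP      4
PUSH -1  4 -1
ADD      3
PUSH 5   3 5
MOD      3
PUSH -7  3 -7
OVER     3 -7 3
DIV      3 -2
MUL      -6
PUSH 12  -6 12
OVER     -6 12 -6
ROT      12 -6 -6
DUP      12 -6 -6 -6

0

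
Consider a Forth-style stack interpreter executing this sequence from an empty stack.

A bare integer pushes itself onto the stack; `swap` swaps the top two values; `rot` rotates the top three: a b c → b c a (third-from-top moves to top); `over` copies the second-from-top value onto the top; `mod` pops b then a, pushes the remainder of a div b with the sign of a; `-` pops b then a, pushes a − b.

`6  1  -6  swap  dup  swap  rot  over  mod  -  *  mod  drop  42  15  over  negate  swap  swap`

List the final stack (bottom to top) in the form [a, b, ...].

6       6
1       6 1
-6      6 1 -6
swap    6 -6 1
dup     6 -6 1 1
swap    6 -6 1 1
rot     6 1 1 -6
over    6 1 1 -6 1
mod     6 1 1 0
-       6 1 1
*       6 1
mod     0
drop    (empty)
42      42
15      42 15
over    42 15 42
negate  42 15 -42
swap    42 -42 15
swap    42 15 -42

[42, 15, -42]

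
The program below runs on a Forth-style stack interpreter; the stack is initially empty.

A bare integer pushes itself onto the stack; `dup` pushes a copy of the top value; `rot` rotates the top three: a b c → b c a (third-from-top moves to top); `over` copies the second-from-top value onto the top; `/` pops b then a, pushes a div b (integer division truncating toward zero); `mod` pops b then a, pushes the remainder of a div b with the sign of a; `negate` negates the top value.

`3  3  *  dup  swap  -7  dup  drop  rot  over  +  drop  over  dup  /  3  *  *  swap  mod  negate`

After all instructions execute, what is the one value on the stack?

3

3       3
3       3 3
*       9
dup     9 9
swap    9 9
-7      9 9 -7
dup     9 9 -7 -7
drop    9 9 -7
rot     9 -7 9
over    9 -7 9 -7
+       9 -7 2
drop    9 -7
over    9 -7 9
dup     9 -7 9 9
/       9 -7 1
3       9 -7 1 3
*       9 -7 3
*       9 -21
swap    -21 9
mod     -3
negate  3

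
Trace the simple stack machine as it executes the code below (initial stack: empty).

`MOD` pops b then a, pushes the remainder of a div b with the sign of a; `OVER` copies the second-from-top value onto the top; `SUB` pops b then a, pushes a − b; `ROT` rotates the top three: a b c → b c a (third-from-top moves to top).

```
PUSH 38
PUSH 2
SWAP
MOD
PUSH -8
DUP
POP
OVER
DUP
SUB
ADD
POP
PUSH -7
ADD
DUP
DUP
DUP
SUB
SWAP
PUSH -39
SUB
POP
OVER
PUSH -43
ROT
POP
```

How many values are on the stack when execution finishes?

PUSH 38  → 38
PUSH 2   → 38 2
SWAP     → 2 38
MOD      → 2
PUSH -8  → 2 -8
DUP      → 2 -8 -8
POP      → 2 -8
OVER     → 2 -8 2
DUP      → 2 -8 2 2
SUB      → 2 -8 0
ADD      → 2 -8
POP      → 2
PUSH -7  → 2 -7
ADD      → -5
DUP      → -5 -5
DUP      → -5 -5 -5
DUP      → -5 -5 -5 -5
SUB      → -5 -5 0
SWAP     → -5 0 -5
PUSH -39 → -5 0 -5 -39
SUB      → -5 0 34
POP      → -5 0
OVER     → -5 0 -5
PUSH -43 → -5 0 -5 -43
ROT      → -5 -5 -43 0
POP      → -5 -5 -43

3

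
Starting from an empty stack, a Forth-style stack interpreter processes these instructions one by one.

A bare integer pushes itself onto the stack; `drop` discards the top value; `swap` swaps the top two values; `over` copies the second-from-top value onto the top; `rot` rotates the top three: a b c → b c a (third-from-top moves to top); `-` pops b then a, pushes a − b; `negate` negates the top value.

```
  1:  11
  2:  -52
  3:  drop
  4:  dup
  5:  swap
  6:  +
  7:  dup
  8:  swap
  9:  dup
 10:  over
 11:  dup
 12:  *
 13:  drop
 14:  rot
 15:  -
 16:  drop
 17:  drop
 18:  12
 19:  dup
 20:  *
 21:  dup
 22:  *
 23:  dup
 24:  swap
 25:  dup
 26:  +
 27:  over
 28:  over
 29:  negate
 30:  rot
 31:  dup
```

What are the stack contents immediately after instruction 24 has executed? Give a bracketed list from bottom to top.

[20736, 20736]

11   -> 11
-52  -> 11 -52
drop -> 11
dup  -> 11 11
swap -> 11 11
+    -> 22
dup  -> 22 22
swap -> 22 22
dup  -> 22 22 22
over -> 22 22 22 22
dup  -> 22 22 22 22 22
*    -> 22 22 22 484
drop -> 22 22 22
rot  -> 22 22 22
-    -> 22 0
drop -> 22
drop -> (empty)
12   -> 12
dup  -> 12 12
*    -> 144
dup  -> 144 144
*    -> 20736
dup  -> 20736 20736
swap -> 20736 20736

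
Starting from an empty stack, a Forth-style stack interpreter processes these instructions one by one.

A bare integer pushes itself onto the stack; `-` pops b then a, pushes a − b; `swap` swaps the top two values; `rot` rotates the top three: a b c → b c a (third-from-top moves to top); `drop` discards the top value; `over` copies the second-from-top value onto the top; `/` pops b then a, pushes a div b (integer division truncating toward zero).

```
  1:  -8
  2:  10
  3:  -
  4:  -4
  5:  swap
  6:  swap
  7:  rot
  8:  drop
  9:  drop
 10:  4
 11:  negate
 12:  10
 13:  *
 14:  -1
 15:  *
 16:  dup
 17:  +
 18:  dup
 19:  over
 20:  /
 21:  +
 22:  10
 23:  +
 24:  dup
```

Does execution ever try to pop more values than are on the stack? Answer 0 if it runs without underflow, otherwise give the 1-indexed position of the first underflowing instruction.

-8   -> [-8]
10   -> [-8, 10]
-    -> [-18]
-4   -> [-18, -4]
swap -> [-4, -18]
swap -> [-18, -4]
rot  — needs 3 operands, stack has 2 → underflow

7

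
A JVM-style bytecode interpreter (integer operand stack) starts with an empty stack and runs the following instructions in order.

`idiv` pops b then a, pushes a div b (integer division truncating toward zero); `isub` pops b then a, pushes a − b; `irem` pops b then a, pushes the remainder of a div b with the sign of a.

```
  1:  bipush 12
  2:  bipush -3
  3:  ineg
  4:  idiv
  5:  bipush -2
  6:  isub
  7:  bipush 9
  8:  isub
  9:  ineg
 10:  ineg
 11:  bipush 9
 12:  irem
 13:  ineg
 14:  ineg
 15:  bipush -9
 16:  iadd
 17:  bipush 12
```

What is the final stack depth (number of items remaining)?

2

bipush 12 → [12]
bipush -3 → [12, -3]
ineg      → [12, 3]
idiv      → [4]
bipush -2 → [4, -2]
isub      → [6]
bipush 9  → [6, 9]
isub      → [-3]
ineg      → [3]
ineg      → [-3]
bipush 9  → [-3, 9]
irem      → [-3]
ineg      → [3]
ineg      → [-3]
bipush -9 → [-3, -9]
iadd      → [-12]
bipush 12 → [-12, 12]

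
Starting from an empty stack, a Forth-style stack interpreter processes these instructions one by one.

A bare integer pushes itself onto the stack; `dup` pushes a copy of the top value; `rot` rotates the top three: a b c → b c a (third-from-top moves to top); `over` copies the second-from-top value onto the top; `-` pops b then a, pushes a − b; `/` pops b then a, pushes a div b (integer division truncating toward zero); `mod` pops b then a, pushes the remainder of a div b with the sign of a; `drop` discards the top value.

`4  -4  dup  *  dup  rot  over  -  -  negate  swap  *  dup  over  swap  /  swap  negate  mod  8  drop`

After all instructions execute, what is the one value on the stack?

4      -> [4]
-4     -> [4, -4]
dup    -> [4, -4, -4]
*      -> [4, 16]
dup    -> [4, 16, 16]
rot    -> [16, 16, 4]
over   -> [16, 16, 4, 16]
-      -> [16, 16, -12]
-      -> [16, 28]
negate -> [16, -28]
swap   -> [-28, 16]
*      -> [-448]
dup    -> [-448, -448]
over   -> [-448, -448, -448]
swap   -> [-448, -448, -448]
/      -> [-448, 1]
swap   -> [1, -448]
negate -> [1, 448]
mod    -> [1]
8      -> [1, 8]
drop   -> [1]

1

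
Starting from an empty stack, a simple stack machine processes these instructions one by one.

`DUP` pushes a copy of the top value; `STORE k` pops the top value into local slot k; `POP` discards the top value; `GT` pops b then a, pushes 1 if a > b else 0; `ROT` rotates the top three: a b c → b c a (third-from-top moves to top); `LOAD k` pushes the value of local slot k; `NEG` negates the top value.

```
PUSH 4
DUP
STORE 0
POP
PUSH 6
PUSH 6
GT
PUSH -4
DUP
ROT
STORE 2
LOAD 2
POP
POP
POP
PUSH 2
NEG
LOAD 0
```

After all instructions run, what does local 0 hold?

4

PUSH 4  -> 4
DUP     -> 4 4
STORE 0 -> 4
POP     -> (empty)
PUSH 6  -> 6
PUSH 6  -> 6 6
GT      -> 0
PUSH -4 -> 0 -4
DUP     -> 0 -4 -4
ROT     -> -4 -4 0
STORE 2 -> -4 -4
LOAD 2  -> -4 -4 0
POP     -> -4 -4
POP     -> -4
POP     -> (empty)
PUSH 2  -> 2
NEG     -> -2
LOAD 0  -> -2 4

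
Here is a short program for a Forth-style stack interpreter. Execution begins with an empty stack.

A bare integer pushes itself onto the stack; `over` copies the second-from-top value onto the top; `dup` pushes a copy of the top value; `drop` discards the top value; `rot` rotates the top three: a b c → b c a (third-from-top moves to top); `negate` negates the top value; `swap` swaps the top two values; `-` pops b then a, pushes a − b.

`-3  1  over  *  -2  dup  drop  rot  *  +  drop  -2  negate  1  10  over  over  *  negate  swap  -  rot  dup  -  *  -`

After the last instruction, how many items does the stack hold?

-3     → [-3]
1      → [-3, 1]
over   → [-3, 1, -3]
*      → [-3, -3]
-2     → [-3, -3, -2]
dup    → [-3, -3, -2, -2]
drop   → [-3, -3, -2]
rot    → [-3, -2, -3]
*      → [-3, 6]
+      → [3]
drop   → []
-2     → [-2]
negate → [2]
1      → [2, 1]
10     → [2, 1, 10]
over   → [2, 1, 10, 1]
over   → [2, 1, 10, 1, 10]
*      → [2, 1, 10, 10]
negate → [2, 1, 10, -10]
swap   → [2, 1, -10, 10]
-      → [2, 1, -20]
rot    → [1, -20, 2]
dup    → [1, -20, 2, 2]
-      → [1, -20, 0]
*      → [1, 0]
-      → [1]

1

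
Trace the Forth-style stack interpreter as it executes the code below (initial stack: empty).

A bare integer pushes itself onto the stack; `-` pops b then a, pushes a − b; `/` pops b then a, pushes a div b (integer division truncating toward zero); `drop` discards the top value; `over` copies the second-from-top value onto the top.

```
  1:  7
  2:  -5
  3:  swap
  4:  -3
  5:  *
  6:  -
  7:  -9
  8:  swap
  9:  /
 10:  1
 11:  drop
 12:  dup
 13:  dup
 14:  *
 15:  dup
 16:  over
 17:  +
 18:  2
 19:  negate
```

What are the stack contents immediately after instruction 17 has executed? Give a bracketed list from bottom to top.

[0, 0, 0]

7    -> [7]
-5   -> [7, -5]
swap -> [-5, 7]
-3   -> [-5, 7, -3]
*    -> [-5, -21]
-    -> [16]
-9   -> [16, -9]
swap -> [-9, 16]
/    -> [0]
1    -> [0, 1]
drop -> [0]
dup  -> [0, 0]
dup  -> [0, 0, 0]
*    -> [0, 0]
dup  -> [0, 0, 0]
over -> [0, 0, 0, 0]
+    -> [0, 0, 0]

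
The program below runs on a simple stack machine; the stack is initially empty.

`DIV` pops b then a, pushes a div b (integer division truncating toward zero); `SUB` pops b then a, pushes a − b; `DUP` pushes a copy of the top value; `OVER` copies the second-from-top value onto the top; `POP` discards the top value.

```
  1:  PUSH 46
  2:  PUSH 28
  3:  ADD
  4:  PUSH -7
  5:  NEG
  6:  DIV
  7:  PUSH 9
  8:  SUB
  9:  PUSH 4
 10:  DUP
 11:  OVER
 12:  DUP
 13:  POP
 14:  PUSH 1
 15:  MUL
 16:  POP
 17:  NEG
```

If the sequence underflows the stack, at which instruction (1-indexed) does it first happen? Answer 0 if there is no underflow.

PUSH 46 → [46]
PUSH 28 → [46, 28]
ADD     → [74]
PUSH -7 → [74, -7]
NEG     → [74, 7]
DIV     → [10]
PUSH 9  → [10, 9]
SUB     → [1]
PUSH 4  → [1, 4]
DUP     → [1, 4, 4]
OVER    → [1, 4, 4, 4]
DUP     → [1, 4, 4, 4, 4]
POP     → [1, 4, 4, 4]
PUSH 1  → [1, 4, 4, 4, 1]
MUL     → [1, 4, 4, 4]
POP     → [1, 4, 4]
NEG     → [1, 4, -4]

0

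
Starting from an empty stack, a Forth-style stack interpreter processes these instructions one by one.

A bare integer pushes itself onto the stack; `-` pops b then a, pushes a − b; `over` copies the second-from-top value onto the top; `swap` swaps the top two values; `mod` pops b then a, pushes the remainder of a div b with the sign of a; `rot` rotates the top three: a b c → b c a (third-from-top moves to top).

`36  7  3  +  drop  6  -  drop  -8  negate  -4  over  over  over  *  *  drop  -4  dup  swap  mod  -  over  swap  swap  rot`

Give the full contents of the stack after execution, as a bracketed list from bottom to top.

[-4, 8, 8]

36     → 36
7      → 36 7
3      → 36 7 3
+      → 36 10
drop   → 36
6      → 36 6
-      → 30
drop   → (empty)
-8     → -8
negate → 8
-4     → 8 -4
over   → 8 -4 8
over   → 8 -4 8 -4
over   → 8 -4 8 -4 8
*      → 8 -4 8 -32
*      → 8 -4 -256
drop   → 8 -4
-4     → 8 -4 -4
dup    → 8 -4 -4 -4
swap   → 8 -4 -4 -4
mod    → 8 -4 0
-      → 8 -4
over   → 8 -4 8
swap   → 8 8 -4
swap   → 8 -4 8
rot    → -4 8 8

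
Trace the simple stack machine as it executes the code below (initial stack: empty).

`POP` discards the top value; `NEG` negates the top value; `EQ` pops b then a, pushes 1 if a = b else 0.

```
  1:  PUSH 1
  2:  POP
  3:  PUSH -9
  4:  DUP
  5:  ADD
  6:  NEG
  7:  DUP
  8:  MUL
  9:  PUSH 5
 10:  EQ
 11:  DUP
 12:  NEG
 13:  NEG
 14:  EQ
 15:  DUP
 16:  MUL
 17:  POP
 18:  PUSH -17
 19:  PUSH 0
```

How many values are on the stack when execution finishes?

2

PUSH 1   : [1]
POP      : []
PUSH -9  : [-9]
DUP      : [-9, -9]
ADD      : [-18]
NEG      : [18]
DUP      : [18, 18]
MUL      : [324]
PUSH 5   : [324, 5]
EQ       : [0]
DUP      : [0, 0]
NEG      : [0, 0]
NEG      : [0, 0]
EQ       : [1]
DUP      : [1, 1]
MUL      : [1]
POP      : []
PUSH -17 : [-17]
PUSH 0   : [-17, 0]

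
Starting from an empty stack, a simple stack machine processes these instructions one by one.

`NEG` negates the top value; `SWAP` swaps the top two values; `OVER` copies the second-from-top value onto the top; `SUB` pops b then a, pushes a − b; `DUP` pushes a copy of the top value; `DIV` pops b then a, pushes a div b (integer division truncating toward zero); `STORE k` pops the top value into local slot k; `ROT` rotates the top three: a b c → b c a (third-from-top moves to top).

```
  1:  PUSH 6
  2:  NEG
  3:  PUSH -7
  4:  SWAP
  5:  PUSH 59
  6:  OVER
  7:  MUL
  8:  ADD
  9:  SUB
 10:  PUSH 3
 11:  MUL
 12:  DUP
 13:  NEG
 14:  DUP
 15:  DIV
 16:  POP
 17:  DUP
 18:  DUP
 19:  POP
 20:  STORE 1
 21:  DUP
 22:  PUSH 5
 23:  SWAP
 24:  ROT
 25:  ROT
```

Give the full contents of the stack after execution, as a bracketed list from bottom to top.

[1059, 1059, 5]

PUSH 6  -> [6]
NEG     -> [-6]
PUSH -7 -> [-6, -7]
SWAP    -> [-7, -6]
PUSH 59 -> [-7, -6, 59]
OVER    -> [-7, -6, 59, -6]
MUL     -> [-7, -6, -354]
ADD     -> [-7, -360]
SUB     -> [353]
PUSH 3  -> [353, 3]
MUL     -> [1059]
DUP     -> [1059, 1059]
NEG     -> [1059, -1059]
DUP     -> [1059, -1059, -1059]
DIV     -> [1059, 1]
POP     -> [1059]
DUP     -> [1059, 1059]
DUP     -> [1059, 1059, 1059]
POP     -> [1059, 1059]
STORE 1 -> [1059]
DUP     -> [1059, 1059]
PUSH 5  -> [1059, 1059, 5]
SWAP    -> [1059, 5, 1059]
ROT     -> [5, 1059, 1059]
ROT     -> [1059, 1059, 5]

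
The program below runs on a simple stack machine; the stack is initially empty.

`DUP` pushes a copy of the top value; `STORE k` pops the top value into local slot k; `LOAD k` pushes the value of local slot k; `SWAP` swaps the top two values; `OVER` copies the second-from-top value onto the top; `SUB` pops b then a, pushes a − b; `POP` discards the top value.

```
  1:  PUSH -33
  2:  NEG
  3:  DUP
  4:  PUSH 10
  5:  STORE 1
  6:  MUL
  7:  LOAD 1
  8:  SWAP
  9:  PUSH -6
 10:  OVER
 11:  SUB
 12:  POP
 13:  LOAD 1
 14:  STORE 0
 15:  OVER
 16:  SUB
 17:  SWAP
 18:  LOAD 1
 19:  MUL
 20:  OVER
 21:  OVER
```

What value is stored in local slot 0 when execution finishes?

10

PUSH -33  -33
NEG       33
DUP       33 33
PUSH 10   33 33 10
STORE 1   33 33
MUL       1089
LOAD 1    1089 10
SWAP      10 1089
PUSH -6   10 1089 -6
OVER      10 1089 -6 1089
SUB       10 1089 -1095
POP       10 1089
LOAD 1    10 1089 10
STORE 0   10 1089
OVER      10 1089 10
SUB       10 1079
SWAP      1079 10
LOAD 1    1079 10 10
MUL       1079 100
OVER      1079 100 1079
OVER      1079 100 1079 100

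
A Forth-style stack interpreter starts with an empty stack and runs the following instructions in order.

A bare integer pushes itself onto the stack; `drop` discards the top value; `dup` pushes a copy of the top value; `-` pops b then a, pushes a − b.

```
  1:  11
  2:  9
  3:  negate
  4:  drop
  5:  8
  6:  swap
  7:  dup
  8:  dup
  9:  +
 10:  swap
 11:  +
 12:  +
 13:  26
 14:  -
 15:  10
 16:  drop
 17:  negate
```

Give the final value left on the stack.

-15

11     -> 11
9      -> 11 9
negate -> 11 -9
drop   -> 11
8      -> 11 8
swap   -> 8 11
dup    -> 8 11 11
dup    -> 8 11 11 11
+      -> 8 11 22
swap   -> 8 22 11
+      -> 8 33
+      -> 41
26     -> 41 26
-      -> 15
10     -> 15 10
drop   -> 15
negate -> -15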